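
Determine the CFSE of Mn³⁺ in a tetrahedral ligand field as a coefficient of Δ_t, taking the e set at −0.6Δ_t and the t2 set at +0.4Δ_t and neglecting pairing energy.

-0.4 Δ_t

Group 7 minus oxidation state +3 gives a d⁴ configuration for Mn³⁺.
With tetrahedral geometry the complex is necessarily high-spin.
Configuration: e^2 t2^2.
CFSE = 2(-0.6Δ_t) + 2(0.4Δ_t) = -1.2Δ_t + 0.8Δ_t = -0.4Δ_t.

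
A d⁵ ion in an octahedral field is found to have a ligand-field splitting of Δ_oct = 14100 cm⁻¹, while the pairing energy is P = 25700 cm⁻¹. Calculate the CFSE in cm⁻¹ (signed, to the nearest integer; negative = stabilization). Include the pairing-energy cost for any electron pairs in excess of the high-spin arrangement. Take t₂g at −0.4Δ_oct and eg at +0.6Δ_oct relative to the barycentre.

0

With Δ_oct < P the complex is high-spin.
Filling d⁵ accordingly: t₂g³ eg².
Orbital CFSE = 0.0Δ_oct = 0.0 × 14100 = 0 cm⁻¹.
High-spin has no excess pairs, so no pairing correction applies.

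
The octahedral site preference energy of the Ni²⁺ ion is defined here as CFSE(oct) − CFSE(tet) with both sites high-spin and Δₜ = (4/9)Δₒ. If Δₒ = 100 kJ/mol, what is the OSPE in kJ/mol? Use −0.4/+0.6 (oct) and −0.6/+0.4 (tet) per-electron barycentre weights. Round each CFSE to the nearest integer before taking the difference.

Ni²⁺: group 10, so d-count = 10 − 2 = 8.
Octahedral (high-spin): t2g^6 e_g^2, CFSE = 6(−0.4) + 2(+0.6) = -1.2Δₒ = -1.2 × 100 = -120 kJ/mol.
Tetrahedral e^4 t2^4 gives -0.8Δₜ = -0.8 × (4/9) × 100 = -36 kJ/mol.
Subtracting, OSPE = -120 − (-36) = -84 kJ/mol.

-84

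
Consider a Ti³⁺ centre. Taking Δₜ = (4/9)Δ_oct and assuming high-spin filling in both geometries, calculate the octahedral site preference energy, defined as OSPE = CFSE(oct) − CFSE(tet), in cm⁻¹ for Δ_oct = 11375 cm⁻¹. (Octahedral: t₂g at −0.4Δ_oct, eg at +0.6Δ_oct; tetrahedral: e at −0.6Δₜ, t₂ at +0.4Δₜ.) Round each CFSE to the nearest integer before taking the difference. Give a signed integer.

-1517

Ti sits in group 4; removing 3 electrons leaves Ti³⁺ with 4 − 3 = 1 d electrons.
Octahedral (high-spin): t₂g¹ eg⁰, CFSE = 1(−0.4) + 0(+0.6) = -0.4Δ_oct = -0.4 × 11375 = -4550 cm⁻¹.
Tetrahedral e¹ t₂⁰ gives -0.6Δₜ = -0.6 × (4/9) × 11375 = -3033 cm⁻¹.
OSPE = CFSE(oct) − CFSE(tet) = -4550 − (-3033) = -1517 cm⁻¹.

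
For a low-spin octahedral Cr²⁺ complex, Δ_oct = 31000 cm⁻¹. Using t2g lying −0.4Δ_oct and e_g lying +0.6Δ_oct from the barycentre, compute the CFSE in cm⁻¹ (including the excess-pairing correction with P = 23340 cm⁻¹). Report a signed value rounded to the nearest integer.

Cr sits in group 6; removing 2 electrons leaves Cr²⁺ with 6 − 2 = 4 d electrons.
The d⁴ electrons fill as t2g^4 e_g^0.
The orbital stabilization is -1.6Δ_oct = -1.6 × 31000 = -49600 cm⁻¹.
Pairing penalty: 1 pair vs 0 in the high-spin reference → 1 extra × P = 23340 cm⁻¹.
Net CFSE = -49600 + 23340 = -26260 cm⁻¹.

-26260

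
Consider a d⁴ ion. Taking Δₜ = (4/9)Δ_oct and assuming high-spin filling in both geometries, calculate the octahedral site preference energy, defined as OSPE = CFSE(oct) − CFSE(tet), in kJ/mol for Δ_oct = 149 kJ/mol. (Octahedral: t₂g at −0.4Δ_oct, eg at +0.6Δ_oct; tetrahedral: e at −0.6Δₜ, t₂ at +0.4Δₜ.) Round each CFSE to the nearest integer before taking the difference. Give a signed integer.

Octahedral high-spin t2g^3 e_g^1: CFSE = -0.6 × 149 = -89 kJ/mol.
Tetrahedral e^2 t2^2 gives -0.4Δₜ = -0.4 × (4/9) × 149 = -26 kJ/mol.
OSPE = CFSE(oct) − CFSE(tet) = -89 − (-26) = -63 kJ/mol.

-63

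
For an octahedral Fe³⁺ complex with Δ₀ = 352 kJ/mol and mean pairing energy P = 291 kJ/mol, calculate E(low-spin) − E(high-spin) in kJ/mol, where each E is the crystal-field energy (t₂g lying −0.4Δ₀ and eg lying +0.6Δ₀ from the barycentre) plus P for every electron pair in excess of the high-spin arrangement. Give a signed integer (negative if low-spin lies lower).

-122

Fe³⁺: group 8, so d-count = 8 − 3 = 5.
High-spin: t₂g³ eg², CFSE = 0.0Δ₀ = 0 kJ/mol.
Low-spin: t₂g⁵ eg⁰, orbital CFSE = -2.0Δ₀ = -704 kJ/mol; plus 2 excess pairs × P = +582 kJ/mol; total -122 kJ/mol.
Thus E(LS) − E(HS) = -122 kJ/mol.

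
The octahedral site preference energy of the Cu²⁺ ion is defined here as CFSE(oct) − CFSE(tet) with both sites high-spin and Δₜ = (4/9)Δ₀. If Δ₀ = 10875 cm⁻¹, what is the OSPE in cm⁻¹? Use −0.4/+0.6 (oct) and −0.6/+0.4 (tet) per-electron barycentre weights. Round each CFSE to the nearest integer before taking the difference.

Group 11 minus oxidation state +2 gives a d⁹ configuration for Cu²⁺.
Octahedral high-spin t₂g⁶ eg³: CFSE = -0.6 × 10875 = -6525 cm⁻¹.
Tetrahedral e⁴ t₂⁵ gives -0.4Δₜ = -0.4 × (4/9) × 10875 = -1933 cm⁻¹.
Subtracting, OSPE = -6525 − (-1933) = -4592 cm⁻¹.

-4592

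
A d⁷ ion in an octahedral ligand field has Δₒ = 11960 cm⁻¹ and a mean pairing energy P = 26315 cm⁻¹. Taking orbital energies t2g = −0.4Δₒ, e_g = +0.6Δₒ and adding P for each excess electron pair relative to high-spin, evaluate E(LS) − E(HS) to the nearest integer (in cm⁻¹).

High-spin: t2g^5 e_g^2, CFSE = -0.8Δₒ = -9568 cm⁻¹.
Low-spin: t2g^6 e_g^1, orbital CFSE = -1.8Δₒ = -21528 cm⁻¹; plus 1 excess pair × P = +26315 cm⁻¹; total 4787 cm⁻¹.
E(LS) − E(HS) = 4787 − (-9568) = 14355 cm⁻¹.

14355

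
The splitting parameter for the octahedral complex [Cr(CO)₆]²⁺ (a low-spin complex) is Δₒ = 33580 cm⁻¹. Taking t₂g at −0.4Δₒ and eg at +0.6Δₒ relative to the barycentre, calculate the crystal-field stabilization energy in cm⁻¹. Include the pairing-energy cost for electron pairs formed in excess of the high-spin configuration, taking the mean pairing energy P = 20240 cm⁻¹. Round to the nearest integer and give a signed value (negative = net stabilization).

CO is neutral, so the +2 overall charge sits on Cr: oxidation state +2.
Cr²⁺: group 6, so d-count = 6 − 2 = 4.
Electron filling gives t₂g⁴ eg⁰.
The orbital stabilization is -1.6Δₒ = -1.6 × 33580 = -53728 cm⁻¹.
High-spin d⁴ would be t₂g³ eg¹ with 0 pairs; low-spin has 1, so 1 excess pair costs +1P = +20240 cm⁻¹.
Overall CFSE = -53728 + 20240 = -33488 cm⁻¹.

-33488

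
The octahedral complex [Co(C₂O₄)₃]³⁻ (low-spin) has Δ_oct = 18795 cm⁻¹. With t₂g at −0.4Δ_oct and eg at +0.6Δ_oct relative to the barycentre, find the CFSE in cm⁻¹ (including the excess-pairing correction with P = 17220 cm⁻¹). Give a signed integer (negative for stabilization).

Each C₂O₄²⁻ contributes -2; 3 × (-2) = -6. With overall charge -3, Co is in the +3 oxidation state.
Co is in group 9, so Co³⁺ is d⁶ (9 − 3 = 6).
Electron filling gives t₂g⁶ eg⁰.
The orbital stabilization is -2.4Δ_oct = -2.4 × 18795 = -45108 cm⁻¹.
High-spin d⁶ would be t₂g⁴ eg² with 1 pair; low-spin has 3, so 2 excess pairs cost +2P = +34440 cm⁻¹.
Combining: -45108 + 34440 = -10668 cm⁻¹.

-10668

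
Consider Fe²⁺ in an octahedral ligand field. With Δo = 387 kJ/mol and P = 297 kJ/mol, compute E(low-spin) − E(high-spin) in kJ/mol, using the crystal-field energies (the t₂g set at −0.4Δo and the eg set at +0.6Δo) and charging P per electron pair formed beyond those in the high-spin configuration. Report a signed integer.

-180

Fe²⁺: group 8, so d-count = 8 − 2 = 6.
High-spin d⁶ fills as t₂g⁴ eg² with CFSE 4(−0.4) + 2(+0.6) = -0.4Δo = -155 kJ/mol.
Low-spin t₂g⁶ eg⁰ gives -2.4Δo = -929 kJ/mol, but forming 2 extra pairs costs 2P = 594 kJ/mol, so E(LS) = -929 + 594 = -335 kJ/mol.
The difference is -335 − (-155) = -180 kJ/mol, so low-spin lies lower.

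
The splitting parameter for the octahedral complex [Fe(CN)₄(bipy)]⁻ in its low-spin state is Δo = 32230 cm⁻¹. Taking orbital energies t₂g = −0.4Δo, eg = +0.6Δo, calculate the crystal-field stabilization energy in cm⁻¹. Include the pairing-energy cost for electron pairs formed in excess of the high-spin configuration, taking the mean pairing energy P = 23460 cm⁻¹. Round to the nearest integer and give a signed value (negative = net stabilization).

Ligand charges: 4×(-1) from CN⁻ and 1×(+0) from bipy sum to -4; with overall charge -1, Fe is +3.
Fe is in group 8, so Fe³⁺ is d⁵ (8 − 3 = 5).
Configuration: t₂g⁵ eg⁰.
CFSE(orbital) = 5×(-0.4Δo) + 0×(0.6Δo) = -2.0Δo; with Δo = 32230 cm⁻¹ that is -64460 cm⁻¹.
High-spin d⁵ would be t₂g³ eg² with 0 pairs; low-spin has 2, so 2 excess pairs cost +2P = +46920 cm⁻¹.
Combining: -64460 + 46920 = -17540 cm⁻¹.

-17540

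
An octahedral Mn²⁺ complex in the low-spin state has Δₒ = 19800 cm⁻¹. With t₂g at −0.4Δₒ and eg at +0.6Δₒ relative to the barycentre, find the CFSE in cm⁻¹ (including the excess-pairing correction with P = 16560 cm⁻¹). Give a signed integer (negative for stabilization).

Group 7 minus oxidation state +2 gives a d⁵ configuration for Mn²⁺.
Configuration: t₂g⁵ eg⁰.
The orbital stabilization is -2.0Δₒ = -2.0 × 19800 = -39600 cm⁻¹.
Relative to high-spin t₂g³ eg² (0 paired), the low-spin configuration has 2 additional pairs, contributing +2 × 16560 = +33120 cm⁻¹.
Overall CFSE = -39600 + 33120 = -6480 cm⁻¹.

-6480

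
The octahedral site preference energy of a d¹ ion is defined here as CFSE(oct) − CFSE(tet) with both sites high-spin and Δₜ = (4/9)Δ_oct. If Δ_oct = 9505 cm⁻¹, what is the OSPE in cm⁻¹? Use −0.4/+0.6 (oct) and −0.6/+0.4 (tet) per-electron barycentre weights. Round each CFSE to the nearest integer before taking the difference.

-1267

Octahedral high-spin t2g^1 e_g^0: CFSE = -0.4 × 9505 = -3802 cm⁻¹.
In a tetrahedral site the filling is e^1 t2^0: CFSE(tet) = -0.6Δₜ = -0.6 × (4/9)(9505) = -2535 cm⁻¹.
Subtracting, OSPE = -3802 − (-2535) = -1267 cm⁻¹.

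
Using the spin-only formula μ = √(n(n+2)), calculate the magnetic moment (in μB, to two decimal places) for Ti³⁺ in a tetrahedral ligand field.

Group 4 minus oxidation state +3 gives a d¹ configuration for Ti³⁺.
Tetrahedral splitting is small, so the complex is high-spin.
Configuration: e¹ t₂⁰ → 1 unpaired electron.
μ(spin-only) = √[1(1+2)] = √3 ≈ 1.73 μB.

1.73 μB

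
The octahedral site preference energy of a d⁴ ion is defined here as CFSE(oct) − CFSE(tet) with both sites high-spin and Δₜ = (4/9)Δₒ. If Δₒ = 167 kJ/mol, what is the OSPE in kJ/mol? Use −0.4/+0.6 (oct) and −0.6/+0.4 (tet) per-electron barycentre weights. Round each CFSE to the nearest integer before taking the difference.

Octahedral (high-spin): t₂g³ eg¹, CFSE = 3(−0.4) + 1(+0.6) = -0.6Δₒ = -0.6 × 167 = -100 kJ/mol.
Tetrahedral e² t₂² gives -0.4Δₜ = -0.4 × (4/9) × 167 = -30 kJ/mol.
Subtracting, OSPE = -100 − (-30) = -70 kJ/mol.

-70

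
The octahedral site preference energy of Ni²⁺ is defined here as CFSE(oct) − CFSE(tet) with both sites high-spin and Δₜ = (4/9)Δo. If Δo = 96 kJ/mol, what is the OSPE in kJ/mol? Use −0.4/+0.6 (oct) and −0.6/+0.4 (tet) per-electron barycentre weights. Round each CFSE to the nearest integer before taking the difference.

-81

Ni²⁺: group 10, so d-count = 10 − 2 = 8.
In an octahedral site d⁸ (HS) is t₂g⁶ eg², giving CFSE(oct) = -1.2Δo = -115 kJ/mol.
Tetrahedral e⁴ t₂⁴ gives -0.8Δₜ = -0.8 × (4/9) × 96 = -34 kJ/mol.
OSPE = CFSE(oct) − CFSE(tet) = -115 − (-34) = -81 kJ/mol.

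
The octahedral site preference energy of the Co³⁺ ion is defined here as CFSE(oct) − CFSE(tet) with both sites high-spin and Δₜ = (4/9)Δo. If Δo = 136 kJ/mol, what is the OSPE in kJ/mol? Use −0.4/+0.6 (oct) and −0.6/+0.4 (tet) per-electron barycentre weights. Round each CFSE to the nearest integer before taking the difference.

Co³⁺: group 9, so d-count = 9 − 3 = 6.
In an octahedral site d⁶ (HS) is t₂g⁴ eg², giving CFSE(oct) = -0.4Δo = -54 kJ/mol.
Tetrahedral: e³ t₂³, CFSE = 3(−0.6) + 3(+0.4) = -0.6Δₜ = -0.6 × (4/9) × 136 = -36 kJ/mol.
Subtracting, OSPE = -54 − (-36) = -18 kJ/mol.

-18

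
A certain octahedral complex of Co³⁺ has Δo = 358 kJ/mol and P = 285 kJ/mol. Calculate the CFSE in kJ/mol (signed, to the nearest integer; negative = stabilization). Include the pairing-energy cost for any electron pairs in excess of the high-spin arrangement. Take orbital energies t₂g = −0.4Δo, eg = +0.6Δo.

-289

Co is in group 9, so Co³⁺ is d⁶ (9 − 3 = 6).
Δo > P, so pairing is preferred: the ground state is low-spin.
That gives t₂g⁶ eg⁰.
Orbital CFSE = -2.4Δo = -2.4 × 358 = -859 kJ/mol.
Excess pairs vs high-spin: 3 − 1 = 2; pairing cost = +570 kJ/mol.
Net CFSE = -859 + 570 = -289 kJ/mol.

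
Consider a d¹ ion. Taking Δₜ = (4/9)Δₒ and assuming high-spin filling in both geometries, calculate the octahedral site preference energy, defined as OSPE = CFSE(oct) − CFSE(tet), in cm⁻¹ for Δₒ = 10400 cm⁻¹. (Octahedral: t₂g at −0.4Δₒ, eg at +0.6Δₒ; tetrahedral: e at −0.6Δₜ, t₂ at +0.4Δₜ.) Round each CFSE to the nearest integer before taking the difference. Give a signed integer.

-1387

Octahedral high-spin t₂g¹ eg⁰: CFSE = -0.4 × 10400 = -4160 cm⁻¹.
Tetrahedral: e¹ t₂⁰, CFSE = 1(−0.6) + 0(+0.4) = -0.6Δₜ = -0.6 × (4/9) × 10400 = -2773 cm⁻¹.
OSPE = -4160 − (-2773) = -1387 cm⁻¹.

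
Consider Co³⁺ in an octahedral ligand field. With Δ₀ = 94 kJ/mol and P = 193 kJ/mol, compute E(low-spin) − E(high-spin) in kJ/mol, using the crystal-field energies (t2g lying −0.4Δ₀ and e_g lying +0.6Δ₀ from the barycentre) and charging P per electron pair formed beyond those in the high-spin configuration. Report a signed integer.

198

Co is in group 9, so Co³⁺ is d⁶ (9 − 3 = 6).
In the high-spin limit (t2g^4 e_g^2) the orbital term is -0.4Δ₀ = -38 kJ/mol, with no excess pairing.
For low-spin the configuration is t2g^6 e_g^0: orbital energy -2.4 × 94 = -226 kJ/mol, and 2 additional pairs relative to high-spin add 386 kJ/mol, giving 160 kJ/mol.
The difference is 160 − (-38) = 198 kJ/mol, so high-spin lies lower.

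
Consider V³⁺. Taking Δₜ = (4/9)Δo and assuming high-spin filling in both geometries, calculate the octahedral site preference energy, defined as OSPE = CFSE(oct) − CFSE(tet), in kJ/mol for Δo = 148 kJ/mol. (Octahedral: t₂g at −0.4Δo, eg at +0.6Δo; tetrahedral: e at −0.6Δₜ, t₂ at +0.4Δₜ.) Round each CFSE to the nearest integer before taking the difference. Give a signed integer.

V sits in group 5; removing 3 electrons leaves V³⁺ with 5 − 3 = 2 d electrons.
Octahedral high-spin t2g^2 e_g^0: CFSE = -0.8 × 148 = -118 kJ/mol.
Tetrahedral: e^2 t2^0, CFSE = 2(−0.6) + 0(+0.4) = -1.2Δₜ = -1.2 × (4/9) × 148 = -79 kJ/mol.
OSPE = CFSE(oct) − CFSE(tet) = -118 − (-79) = -39 kJ/mol.

-39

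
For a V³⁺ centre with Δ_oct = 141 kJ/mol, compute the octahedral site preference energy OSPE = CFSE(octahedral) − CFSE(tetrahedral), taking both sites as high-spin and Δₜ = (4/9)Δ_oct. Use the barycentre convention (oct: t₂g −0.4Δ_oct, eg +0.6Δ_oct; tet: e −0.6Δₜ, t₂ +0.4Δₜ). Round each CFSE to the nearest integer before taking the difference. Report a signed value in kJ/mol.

V is in group 5, so V³⁺ is d² (5 − 3 = 2).
Octahedral (high-spin): t₂g² eg⁰, CFSE = 2(−0.4) + 0(+0.6) = -0.8Δ_oct = -0.8 × 141 = -113 kJ/mol.
Tetrahedral: e² t₂⁰, CFSE = 2(−0.6) + 0(+0.4) = -1.2Δₜ = -1.2 × (4/9) × 141 = -75 kJ/mol.
OSPE = -113 − (-75) = -38 kJ/mol.

-38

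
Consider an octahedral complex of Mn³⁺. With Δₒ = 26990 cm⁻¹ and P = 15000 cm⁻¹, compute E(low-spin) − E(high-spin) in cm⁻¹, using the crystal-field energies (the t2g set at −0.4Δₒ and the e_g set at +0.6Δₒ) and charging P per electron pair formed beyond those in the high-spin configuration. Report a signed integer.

-11990

Mn is in group 7, so Mn³⁺ is d⁴ (7 − 3 = 4).
High-spin: t2g^3 e_g^1, CFSE = -0.6Δₒ = -16194 cm⁻¹.
For low-spin the configuration is t2g^4 e_g^0: orbital energy -1.6 × 26990 = -43184 cm⁻¹, and 1 additional pair relative to high-spin adds 15000 cm⁻¹, giving -28184 cm⁻¹.
The difference is -28184 − (-16194) = -11990 cm⁻¹, so low-spin lies lower.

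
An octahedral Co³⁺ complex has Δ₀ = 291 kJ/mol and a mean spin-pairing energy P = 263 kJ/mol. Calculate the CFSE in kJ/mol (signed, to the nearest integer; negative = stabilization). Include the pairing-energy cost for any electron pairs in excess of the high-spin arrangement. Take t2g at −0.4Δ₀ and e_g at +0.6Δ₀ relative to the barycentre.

Group 9 minus oxidation state +3 gives a d⁶ configuration for Co³⁺.
With Δ₀ > P the complex is low-spin.
That gives t2g^6 e_g^0.
Orbital CFSE = -2.4Δ₀ = -2.4 × 291 = -698 kJ/mol.
Excess pairs vs high-spin: 3 − 1 = 2; pairing cost = +526 kJ/mol.
Net CFSE = -698 + 526 = -172 kJ/mol.

-172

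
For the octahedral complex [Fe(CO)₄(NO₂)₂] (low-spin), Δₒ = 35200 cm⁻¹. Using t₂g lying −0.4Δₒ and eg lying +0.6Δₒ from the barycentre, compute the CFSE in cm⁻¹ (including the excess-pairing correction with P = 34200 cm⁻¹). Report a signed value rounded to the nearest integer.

Ligand charges: 4×(+0) from CO and 2×(-1) from NO₂⁻ sum to -2; with overall charge +0, Fe is +2.
Fe is in group 8, so Fe²⁺ is d⁶ (8 − 2 = 6).
Configuration: t₂g⁶ eg⁰.
CFSE(orbital) = 6×(-0.4Δₒ) + 0×(0.6Δₒ) = -2.4Δₒ; with Δₒ = 35200 cm⁻¹ that is -84480 cm⁻¹.
High-spin d⁶ would be t₂g⁴ eg² with 1 pair; low-spin has 3, so 2 excess pairs cost +2P = +68400 cm⁻¹.
Net CFSE = -84480 + 68400 = -16080 cm⁻¹.

-16080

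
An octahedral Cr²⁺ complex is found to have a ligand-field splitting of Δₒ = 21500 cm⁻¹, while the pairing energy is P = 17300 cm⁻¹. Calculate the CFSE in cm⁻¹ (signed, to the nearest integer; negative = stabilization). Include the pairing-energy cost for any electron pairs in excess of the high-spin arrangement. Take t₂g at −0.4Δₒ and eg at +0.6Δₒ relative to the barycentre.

-17100

Cr is in group 6, so Cr²⁺ is d⁴ (6 − 2 = 4).
Since Δₒ = 21500 cm⁻¹ > P = 17300 cm⁻¹, the complex adopts the low-spin configuration.
That gives t₂g⁴ eg⁰.
Orbital CFSE = -1.6Δₒ = -1.6 × 21500 = -34400 cm⁻¹.
Excess pairs vs high-spin: 1 − 0 = 1; pairing cost = +17300 cm⁻¹.
Net CFSE = -34400 + 17300 = -17100 cm⁻¹.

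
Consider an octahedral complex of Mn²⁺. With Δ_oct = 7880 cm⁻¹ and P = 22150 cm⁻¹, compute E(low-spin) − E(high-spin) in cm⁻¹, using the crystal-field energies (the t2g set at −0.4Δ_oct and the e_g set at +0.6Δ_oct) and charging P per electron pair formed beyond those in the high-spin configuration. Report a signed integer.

Mn²⁺: group 7, so d-count = 7 − 2 = 5.
High-spin d⁵ fills as t2g^3 e_g^2 with CFSE 3(−0.4) + 2(+0.6) = 0.0Δ_oct = 0 cm⁻¹.
Low-spin t2g^5 e_g^0 gives -2.0Δ_oct = -15760 cm⁻¹, but forming 2 extra pairs costs 2P = 44300 cm⁻¹, so E(LS) = -15760 + 44300 = 28540 cm⁻¹.
The difference is 28540 − (0) = 28540 cm⁻¹, so high-spin lies lower.

28540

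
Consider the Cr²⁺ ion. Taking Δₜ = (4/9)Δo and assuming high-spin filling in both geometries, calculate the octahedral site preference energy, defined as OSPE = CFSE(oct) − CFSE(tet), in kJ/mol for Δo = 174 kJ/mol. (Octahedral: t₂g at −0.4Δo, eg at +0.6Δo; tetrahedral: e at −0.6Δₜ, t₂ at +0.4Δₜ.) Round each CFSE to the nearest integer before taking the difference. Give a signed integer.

-73

Group 6 minus oxidation state +2 gives a d⁴ configuration for Cr²⁺.
Octahedral high-spin t2g^3 e_g^1: CFSE = -0.6 × 174 = -104 kJ/mol.
Tetrahedral e^2 t2^2 gives -0.4Δₜ = -0.4 × (4/9) × 174 = -31 kJ/mol.
Subtracting, OSPE = -104 − (-31) = -73 kJ/mol.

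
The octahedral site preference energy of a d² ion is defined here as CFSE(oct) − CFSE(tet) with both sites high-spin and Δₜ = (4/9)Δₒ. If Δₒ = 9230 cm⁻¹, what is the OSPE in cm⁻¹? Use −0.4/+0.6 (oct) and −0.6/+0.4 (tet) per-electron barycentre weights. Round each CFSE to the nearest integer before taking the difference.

Octahedral (high-spin): t₂g² eg⁰, CFSE = 2(−0.4) + 0(+0.6) = -0.8Δₒ = -0.8 × 9230 = -7384 cm⁻¹.
In a tetrahedral site the filling is e² t₂⁰: CFSE(tet) = -1.2Δₜ = -1.2 × (4/9)(9230) = -4923 cm⁻¹.
OSPE = CFSE(oct) − CFSE(tet) = -7384 − (-4923) = -2461 cm⁻¹.

-2461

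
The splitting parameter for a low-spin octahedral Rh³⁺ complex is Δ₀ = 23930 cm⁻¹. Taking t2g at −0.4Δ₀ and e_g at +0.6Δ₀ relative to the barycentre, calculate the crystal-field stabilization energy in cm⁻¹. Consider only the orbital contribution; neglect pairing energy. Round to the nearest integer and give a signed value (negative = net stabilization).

-57432

Rh is in group 9, so Rh³⁺ is d⁶ (9 − 3 = 6).
The d⁶ electrons fill as t2g^6 e_g^0.
The orbital stabilization is -2.4Δ₀ = -2.4 × 23930 = -57432 cm⁻¹.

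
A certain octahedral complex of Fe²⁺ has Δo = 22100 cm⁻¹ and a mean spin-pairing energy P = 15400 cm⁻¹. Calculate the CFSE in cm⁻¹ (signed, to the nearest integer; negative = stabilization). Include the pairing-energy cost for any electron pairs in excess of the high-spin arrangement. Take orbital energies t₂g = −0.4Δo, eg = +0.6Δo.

-22240

Group 8 minus oxidation state +2 gives a d⁶ configuration for Fe²⁺.
Since Δo = 22100 cm⁻¹ > P = 15400 cm⁻¹, the complex adopts the low-spin configuration.
Filling d⁶ accordingly: t₂g⁶ eg⁰.
Orbital CFSE = -2.4Δo = -2.4 × 22100 = -53040 cm⁻¹.
Excess pairs vs high-spin: 3 − 1 = 2; pairing cost = +30800 cm⁻¹.
Net CFSE = -53040 + 30800 = -22240 cm⁻¹.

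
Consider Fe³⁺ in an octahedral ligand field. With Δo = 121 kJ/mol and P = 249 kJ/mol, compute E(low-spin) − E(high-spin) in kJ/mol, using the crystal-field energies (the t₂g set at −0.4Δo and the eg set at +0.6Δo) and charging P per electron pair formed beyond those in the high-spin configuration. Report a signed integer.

Fe is in group 8, so Fe³⁺ is d⁵ (8 − 3 = 5).
High-spin d⁵ fills as t₂g³ eg² with CFSE 3(−0.4) + 2(+0.6) = 0.0Δo = 0 kJ/mol.
Low-spin: t₂g⁵ eg⁰, orbital CFSE = -2.0Δo = -242 kJ/mol; plus 2 excess pairs × P = +498 kJ/mol; total 256 kJ/mol.
Thus E(LS) − E(HS) = 256 kJ/mol.

256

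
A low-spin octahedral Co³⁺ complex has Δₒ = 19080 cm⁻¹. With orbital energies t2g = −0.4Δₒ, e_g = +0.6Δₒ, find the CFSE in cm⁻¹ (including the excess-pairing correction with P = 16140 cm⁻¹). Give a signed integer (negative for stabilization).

Co is in group 9, so Co³⁺ is d⁶ (9 − 3 = 6).
Configuration: t2g^6 e_g^0.
Orbital CFSE = 6(-0.4) + 0(0.6) = -2.4Δₒ = -2.4 × 19080 = -45792 cm⁻¹.
Relative to high-spin t2g^4 e_g^2 (1 paired), the low-spin configuration has 2 additional pairs, contributing +2 × 16140 = +32280 cm⁻¹.
Combining: -45792 + 32280 = -13512 cm⁻¹.

-13512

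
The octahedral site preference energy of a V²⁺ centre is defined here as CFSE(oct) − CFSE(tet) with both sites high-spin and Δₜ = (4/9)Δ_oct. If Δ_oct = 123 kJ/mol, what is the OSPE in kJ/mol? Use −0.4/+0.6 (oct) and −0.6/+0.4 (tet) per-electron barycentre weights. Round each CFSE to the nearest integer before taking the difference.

V²⁺: group 5, so d-count = 5 − 2 = 3.
Octahedral high-spin t₂g³ eg⁰: CFSE = -1.2 × 123 = -148 kJ/mol.
Tetrahedral: e² t₂¹, CFSE = 2(−0.6) + 1(+0.4) = -0.8Δₜ = -0.8 × (4/9) × 123 = -44 kJ/mol.
Subtracting, OSPE = -148 − (-44) = -104 kJ/mol.

-104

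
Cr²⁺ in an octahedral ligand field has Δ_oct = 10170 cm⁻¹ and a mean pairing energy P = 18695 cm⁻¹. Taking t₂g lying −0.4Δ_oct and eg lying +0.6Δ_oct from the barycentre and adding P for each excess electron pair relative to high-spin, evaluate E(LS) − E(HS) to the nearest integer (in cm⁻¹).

8525

Cr sits in group 6; removing 2 electrons leaves Cr²⁺ with 6 − 2 = 4 d electrons.
High-spin: t₂g³ eg¹, CFSE = -0.6Δ_oct = -6102 cm⁻¹.
Low-spin: t₂g⁴ eg⁰, orbital CFSE = -1.6Δ_oct = -16272 cm⁻¹; plus 1 excess pair × P = +18695 cm⁻¹; total 2423 cm⁻¹.
The difference is 2423 − (-6102) = 8525 cm⁻¹, so high-spin lies lower.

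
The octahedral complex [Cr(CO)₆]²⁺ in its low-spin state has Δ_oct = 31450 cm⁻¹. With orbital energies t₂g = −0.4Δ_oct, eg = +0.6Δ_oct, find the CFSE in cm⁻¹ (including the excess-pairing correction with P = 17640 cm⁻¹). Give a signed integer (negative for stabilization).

-32680

CO is neutral, so the +2 overall charge sits on Cr: oxidation state +2.
Cr sits in group 6; removing 2 electrons leaves Cr²⁺ with 6 − 2 = 4 d electrons.
The d⁴ electrons fill as t₂g⁴ eg⁰.
CFSE(orbital) = 4×(-0.4Δ_oct) + 0×(0.6Δ_oct) = -1.6Δ_oct; with Δ_oct = 31450 cm⁻¹ that is -50320 cm⁻¹.
High-spin d⁴ would be t₂g³ eg¹ with 0 pairs; low-spin has 1, so 1 excess pair costs +1P = +17640 cm⁻¹.
Combining: -50320 + 17640 = -32680 cm⁻¹.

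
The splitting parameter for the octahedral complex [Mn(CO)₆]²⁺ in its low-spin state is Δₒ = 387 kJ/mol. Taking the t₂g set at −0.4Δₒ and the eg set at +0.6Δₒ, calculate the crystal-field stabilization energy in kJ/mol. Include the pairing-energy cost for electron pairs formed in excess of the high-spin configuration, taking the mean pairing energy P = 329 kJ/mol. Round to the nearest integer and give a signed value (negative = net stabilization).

-116

CO is neutral, so the +2 overall charge sits on Mn: oxidation state +2.
Mn²⁺: group 7, so d-count = 7 − 2 = 5.
Configuration: t₂g⁵ eg⁰.
Orbital CFSE = 5(-0.4) + 0(0.6) = -2.0Δₒ = -2.0 × 387 = -774 kJ/mol.
Relative to high-spin t₂g³ eg² (0 paired), the low-spin configuration has 2 additional pairs, contributing +2 × 329 = +658 kJ/mol.
Net CFSE = -774 + 658 = -116 kJ/mol.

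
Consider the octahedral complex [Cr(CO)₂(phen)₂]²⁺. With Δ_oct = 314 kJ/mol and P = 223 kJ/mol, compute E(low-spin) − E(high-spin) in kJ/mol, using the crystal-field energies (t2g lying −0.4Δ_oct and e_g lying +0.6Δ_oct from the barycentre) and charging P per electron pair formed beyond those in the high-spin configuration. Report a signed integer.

-91

Ligand charges: 2×(+0) from CO and 2×(+0) from phen sum to +0; with overall charge +2, Cr is +2.
Cr sits in group 6; removing 2 electrons leaves Cr²⁺ with 6 − 2 = 4 d electrons.
High-spin: t2g^3 e_g^1, CFSE = -0.6Δ_oct = -188 kJ/mol.
For low-spin the configuration is t2g^4 e_g^0: orbital energy -1.6 × 314 = -502 kJ/mol, and 1 additional pair relative to high-spin adds 223 kJ/mol, giving -279 kJ/mol.
The difference is -279 − (-188) = -91 kJ/mol, so low-spin lies lower.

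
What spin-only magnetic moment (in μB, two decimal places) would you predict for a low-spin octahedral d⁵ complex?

Configuration: t2g^5 e_g^0 → 1 unpaired electron.
μ(spin-only) = √[1(1+2)] = √3 ≈ 1.73 μB.

1.73 μB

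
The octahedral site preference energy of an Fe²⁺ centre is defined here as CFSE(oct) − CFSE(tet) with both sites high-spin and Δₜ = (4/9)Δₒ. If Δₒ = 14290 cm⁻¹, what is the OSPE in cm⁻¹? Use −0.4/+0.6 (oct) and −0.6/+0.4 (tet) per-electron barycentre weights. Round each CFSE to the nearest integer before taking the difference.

-1905

Fe is in group 8, so Fe²⁺ is d⁶ (8 − 2 = 6).
Octahedral high-spin t₂g⁴ eg²: CFSE = -0.4 × 14290 = -5716 cm⁻¹.
In a tetrahedral site the filling is e³ t₂³: CFSE(tet) = -0.6Δₜ = -0.6 × (4/9)(14290) = -3811 cm⁻¹.
OSPE = CFSE(oct) − CFSE(tet) = -5716 − (-3811) = -1905 cm⁻¹.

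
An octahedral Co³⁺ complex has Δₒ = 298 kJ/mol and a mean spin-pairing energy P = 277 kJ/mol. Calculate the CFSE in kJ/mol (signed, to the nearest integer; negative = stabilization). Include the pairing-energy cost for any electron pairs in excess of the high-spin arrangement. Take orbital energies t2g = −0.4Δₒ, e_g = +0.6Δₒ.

-161

Co³⁺: group 9, so d-count = 9 − 3 = 6.
Since Δₒ = 298 kJ/mol > P = 277 kJ/mol, the complex adopts the low-spin configuration.
Configuration: t2g^6 e_g^0.
Orbital CFSE = -2.4Δₒ = -2.4 × 298 = -715 kJ/mol.
Excess pairs vs high-spin: 3 − 1 = 2; pairing cost = +554 kJ/mol.
Net CFSE = -715 + 554 = -161 kJ/mol.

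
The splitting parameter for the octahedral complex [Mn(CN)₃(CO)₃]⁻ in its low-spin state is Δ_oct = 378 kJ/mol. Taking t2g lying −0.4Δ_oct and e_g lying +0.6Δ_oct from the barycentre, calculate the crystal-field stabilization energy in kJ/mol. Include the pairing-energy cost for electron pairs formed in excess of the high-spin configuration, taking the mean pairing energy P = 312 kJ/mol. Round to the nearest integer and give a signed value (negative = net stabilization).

-132

Ligand charges: 3×(-1) from CN⁻ and 3×(+0) from CO sum to -3; with overall charge -1, Mn is +2.
Mn²⁺: group 7, so d-count = 7 − 2 = 5.
The d⁵ electrons fill as t2g^5 e_g^0.
Orbital CFSE = 5(-0.4) + 0(0.6) = -2.0Δ_oct = -2.0 × 378 = -756 kJ/mol.
Pairing penalty: 2 pairs vs 0 in the high-spin reference → 2 extra × P = 624 kJ/mol.
Net CFSE = -756 + 624 = -132 kJ/mol.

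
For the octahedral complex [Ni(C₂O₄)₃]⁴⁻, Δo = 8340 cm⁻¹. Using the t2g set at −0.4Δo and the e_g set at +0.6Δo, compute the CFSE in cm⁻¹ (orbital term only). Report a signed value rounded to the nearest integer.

-10008

Each C₂O₄²⁻ contributes -2; 3 × (-2) = -6. With overall charge -4, Ni is in the +2 oxidation state.
Group 10 minus oxidation state +2 gives a d⁸ configuration for Ni²⁺.
For octahedral d⁸ the high- and low-spin configurations coincide.
The d⁸ electrons fill as t2g^6 e_g^2.
CFSE(orbital) = 6×(-0.4Δo) + 2×(0.6Δo) = -1.2Δo; with Δo = 8340 cm⁻¹ that is -10008 cm⁻¹.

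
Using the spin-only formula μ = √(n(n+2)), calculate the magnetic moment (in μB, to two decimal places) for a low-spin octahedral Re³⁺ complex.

2.83 μB

Group 7 minus oxidation state +3 gives a d⁴ configuration for Re³⁺.
Configuration: t₂g⁴ eg⁰ → 2 unpaired electrons.
μ(spin-only) = √[2(2+2)] = √8 ≈ 2.83 μB.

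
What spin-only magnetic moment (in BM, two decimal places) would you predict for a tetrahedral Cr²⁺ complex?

Cr²⁺: group 6, so d-count = 6 − 2 = 4.
With tetrahedral geometry the complex is necessarily high-spin.
Configuration: e² t₂² → 4 unpaired electrons.
μ(spin-only) = √[4(4+2)] = √24 ≈ 4.90 BM.

4.90 BM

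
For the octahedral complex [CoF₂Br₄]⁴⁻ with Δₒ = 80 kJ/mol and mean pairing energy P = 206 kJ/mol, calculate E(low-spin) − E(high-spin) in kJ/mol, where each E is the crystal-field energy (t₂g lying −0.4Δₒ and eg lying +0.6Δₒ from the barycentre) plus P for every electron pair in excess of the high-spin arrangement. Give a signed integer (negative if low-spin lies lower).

126

Ligand charges: 2×(-1) from F⁻ and 4×(-1) from Br⁻ sum to -6; with overall charge -4, Co is +2.
Co²⁺: group 9, so d-count = 9 − 2 = 7.
In the high-spin limit (t₂g⁵ eg²) the orbital term is -0.8Δₒ = -64 kJ/mol, with no excess pairing.
Low-spin t₂g⁶ eg¹ gives -1.8Δₒ = -144 kJ/mol, but forming 1 extra pair costs 1P = 206 kJ/mol, so E(LS) = -144 + 206 = 62 kJ/mol.
E(LS) − E(HS) = 62 − (-64) = 126 kJ/mol.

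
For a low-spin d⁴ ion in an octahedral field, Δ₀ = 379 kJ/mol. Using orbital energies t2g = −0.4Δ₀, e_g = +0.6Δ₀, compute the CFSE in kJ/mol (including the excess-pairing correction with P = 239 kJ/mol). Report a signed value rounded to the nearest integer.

-367

Configuration: t2g^4 e_g^0.
The orbital stabilization is -1.6Δ₀ = -1.6 × 379 = -606 kJ/mol.
Relative to high-spin t2g^3 e_g^1 (0 paired), the low-spin configuration has 1 additional pair, contributing +1 × 239 = +239 kJ/mol.
Combining: -606 + 239 = -367 kJ/mol.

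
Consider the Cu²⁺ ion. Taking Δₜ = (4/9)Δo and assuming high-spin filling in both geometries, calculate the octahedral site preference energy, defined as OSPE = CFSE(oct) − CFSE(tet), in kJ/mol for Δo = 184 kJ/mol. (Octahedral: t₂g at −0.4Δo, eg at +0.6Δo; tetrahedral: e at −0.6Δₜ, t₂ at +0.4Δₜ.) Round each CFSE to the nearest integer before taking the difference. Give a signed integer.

Cu²⁺: group 11, so d-count = 11 − 2 = 9.
Octahedral (high-spin): t2g^6 e_g^3, CFSE = 6(−0.4) + 3(+0.6) = -0.6Δo = -0.6 × 184 = -110 kJ/mol.
Tetrahedral e^4 t2^5 gives -0.4Δₜ = -0.4 × (4/9) × 184 = -33 kJ/mol.
OSPE = CFSE(oct) − CFSE(tet) = -110 − (-33) = -77 kJ/mol.

-77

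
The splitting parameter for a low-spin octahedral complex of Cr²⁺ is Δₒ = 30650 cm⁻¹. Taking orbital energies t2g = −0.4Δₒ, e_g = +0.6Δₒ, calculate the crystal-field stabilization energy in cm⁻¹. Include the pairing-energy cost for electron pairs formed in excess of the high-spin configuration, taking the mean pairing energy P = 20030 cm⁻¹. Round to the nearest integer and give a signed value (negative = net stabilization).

-29010

Cr²⁺: group 6, so d-count = 6 − 2 = 4.
Configuration: t2g^4 e_g^0.
CFSE(orbital) = 4×(-0.4Δₒ) + 0×(0.6Δₒ) = -1.6Δₒ; with Δₒ = 30650 cm⁻¹ that is -49040 cm⁻¹.
High-spin d⁴ would be t2g^3 e_g^1 with 0 pairs; low-spin has 1, so 1 excess pair costs +1P = +20030 cm⁻¹.
Net CFSE = -49040 + 20030 = -29010 cm⁻¹.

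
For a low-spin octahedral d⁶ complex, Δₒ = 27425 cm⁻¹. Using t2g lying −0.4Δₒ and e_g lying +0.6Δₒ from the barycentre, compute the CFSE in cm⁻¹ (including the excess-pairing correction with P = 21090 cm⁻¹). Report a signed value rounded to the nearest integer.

The d⁶ electrons fill as t2g^6 e_g^0.
Orbital CFSE = 6(-0.4) + 0(0.6) = -2.4Δₒ = -2.4 × 27425 = -65820 cm⁻¹.
Pairing penalty: 3 pairs vs 1 in the high-spin reference → 2 extra × P = 42180 cm⁻¹.
Overall CFSE = -65820 + 42180 = -23640 cm⁻¹.

-23640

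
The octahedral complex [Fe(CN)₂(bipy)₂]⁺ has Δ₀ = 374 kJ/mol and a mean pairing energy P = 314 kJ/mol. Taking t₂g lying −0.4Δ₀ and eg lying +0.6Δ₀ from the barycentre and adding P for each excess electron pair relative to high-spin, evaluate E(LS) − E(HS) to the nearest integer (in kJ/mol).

Ligand charges: 2×(-1) from CN⁻ and 2×(+0) from bipy sum to -2; with overall charge +1, Fe is +3.
Fe sits in group 8; removing 3 electrons leaves Fe³⁺ with 8 − 3 = 5 d electrons.
High-spin: t₂g³ eg², CFSE = 0.0Δ₀ = 0 kJ/mol.
Low-spin t₂g⁵ eg⁰ gives -2.0Δ₀ = -748 kJ/mol, but forming 2 extra pairs costs 2P = 628 kJ/mol, so E(LS) = -748 + 628 = -120 kJ/mol.
E(LS) − E(HS) = -120 − (0) = -120 kJ/mol.

-120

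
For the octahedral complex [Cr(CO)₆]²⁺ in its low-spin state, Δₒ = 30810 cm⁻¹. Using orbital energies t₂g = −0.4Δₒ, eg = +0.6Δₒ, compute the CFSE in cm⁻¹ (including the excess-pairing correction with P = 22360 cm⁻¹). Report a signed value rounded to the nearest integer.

CO is neutral, so the +2 overall charge sits on Cr: oxidation state +2.
Group 6 minus oxidation state +2 gives a d⁴ configuration for Cr²⁺.
The d⁴ electrons fill as t₂g⁴ eg⁰.
The orbital stabilization is -1.6Δₒ = -1.6 × 30810 = -49296 cm⁻¹.
High-spin d⁴ would be t₂g³ eg¹ with 0 pairs; low-spin has 1, so 1 excess pair costs +1P = +22360 cm⁻¹.
Overall CFSE = -49296 + 22360 = -26936 cm⁻¹.

-26936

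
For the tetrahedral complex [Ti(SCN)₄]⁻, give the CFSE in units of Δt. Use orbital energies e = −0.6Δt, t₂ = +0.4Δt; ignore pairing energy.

-0.6 Δt

Each SCN⁻ contributes -1; 4 × (-1) = -4. With overall charge -1, Ti is in the +3 oxidation state.
Ti³⁺: group 4, so d-count = 4 − 3 = 1.
Tetrahedral splitting is small, so the complex is high-spin.
Configuration: e¹ t₂⁰.
CFSE = 1(-0.6Δt) + 0(0.4Δt) = -0.6Δt + 0.0Δt = -0.6Δt.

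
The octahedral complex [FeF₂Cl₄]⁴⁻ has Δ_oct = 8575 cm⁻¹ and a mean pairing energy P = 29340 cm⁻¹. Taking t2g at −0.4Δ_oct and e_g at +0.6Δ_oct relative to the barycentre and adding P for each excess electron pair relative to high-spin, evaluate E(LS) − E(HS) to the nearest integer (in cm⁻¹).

41530

Ligand charges: 2×(-1) from F⁻ and 4×(-1) from Cl⁻ sum to -6; with overall charge -4, Fe is +2.
Fe²⁺: group 8, so d-count = 8 − 2 = 6.
High-spin: t2g^4 e_g^2, CFSE = -0.4Δ_oct = -3430 cm⁻¹.
Low-spin t2g^6 e_g^0 gives -2.4Δ_oct = -20580 cm⁻¹, but forming 2 extra pairs costs 2P = 58680 cm⁻¹, so E(LS) = -20580 + 58680 = 38100 cm⁻¹.
The difference is 38100 − (-3430) = 41530 cm⁻¹, so high-spin lies lower.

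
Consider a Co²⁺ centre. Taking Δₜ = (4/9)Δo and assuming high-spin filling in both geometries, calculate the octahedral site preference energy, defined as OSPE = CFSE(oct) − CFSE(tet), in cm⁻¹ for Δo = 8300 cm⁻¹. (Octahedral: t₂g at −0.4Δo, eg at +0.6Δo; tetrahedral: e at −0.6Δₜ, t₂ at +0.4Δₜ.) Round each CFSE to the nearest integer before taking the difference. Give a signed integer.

Co²⁺: group 9, so d-count = 9 − 2 = 7.
Octahedral high-spin t₂g⁵ eg²: CFSE = -0.8 × 8300 = -6640 cm⁻¹.
In a tetrahedral site the filling is e⁴ t₂³: CFSE(tet) = -1.2Δₜ = -1.2 × (4/9)(8300) = -4427 cm⁻¹.
OSPE = -6640 − (-4427) = -2213 cm⁻¹.

-2213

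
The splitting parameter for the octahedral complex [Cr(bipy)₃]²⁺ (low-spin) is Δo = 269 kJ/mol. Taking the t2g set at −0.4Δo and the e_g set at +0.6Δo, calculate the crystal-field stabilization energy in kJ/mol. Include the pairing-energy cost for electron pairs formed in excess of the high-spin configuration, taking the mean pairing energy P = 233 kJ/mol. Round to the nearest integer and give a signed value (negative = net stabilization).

bipy is neutral, so the +2 overall charge sits on Cr: oxidation state +2.
Group 6 minus oxidation state +2 gives a d⁴ configuration for Cr²⁺.
The d⁴ electrons fill as t2g^4 e_g^0.
The orbital stabilization is -1.6Δo = -1.6 × 269 = -430 kJ/mol.
Relative to high-spin t2g^3 e_g^1 (0 paired), the low-spin configuration has 1 additional pair, contributing +1 × 233 = +233 kJ/mol.
Combining: -430 + 233 = -197 kJ/mol.

-197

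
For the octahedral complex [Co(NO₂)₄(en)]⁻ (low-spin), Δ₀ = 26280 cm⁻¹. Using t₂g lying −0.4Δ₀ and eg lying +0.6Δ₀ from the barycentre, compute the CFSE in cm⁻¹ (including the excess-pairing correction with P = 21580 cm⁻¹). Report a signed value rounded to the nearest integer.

-19912

Ligand charges: 4×(-1) from NO₂⁻ and 1×(+0) from en sum to -4; with overall charge -1, Co is +3.
Co³⁺: group 9, so d-count = 9 − 3 = 6.
The d⁶ electrons fill as t₂g⁶ eg⁰.
Orbital CFSE = 6(-0.4) + 0(0.6) = -2.4Δ₀ = -2.4 × 26280 = -63072 cm⁻¹.
Pairing penalty: 3 pairs vs 1 in the high-spin reference → 2 extra × P = 43160 cm⁻¹.
Overall CFSE = -63072 + 43160 = -19912 cm⁻¹.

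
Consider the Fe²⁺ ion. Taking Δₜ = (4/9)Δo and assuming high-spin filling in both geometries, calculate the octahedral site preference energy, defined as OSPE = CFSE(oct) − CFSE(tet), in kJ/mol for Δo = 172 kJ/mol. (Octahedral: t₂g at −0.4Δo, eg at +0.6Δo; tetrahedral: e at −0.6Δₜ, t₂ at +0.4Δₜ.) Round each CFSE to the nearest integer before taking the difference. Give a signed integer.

-23

Fe²⁺: group 8, so d-count = 8 − 2 = 6.
Octahedral high-spin t2g^4 e_g^2: CFSE = -0.4 × 172 = -69 kJ/mol.
Tetrahedral e^3 t2^3 gives -0.6Δₜ = -0.6 × (4/9) × 172 = -46 kJ/mol.
OSPE = CFSE(oct) − CFSE(tet) = -69 − (-46) = -23 kJ/mol.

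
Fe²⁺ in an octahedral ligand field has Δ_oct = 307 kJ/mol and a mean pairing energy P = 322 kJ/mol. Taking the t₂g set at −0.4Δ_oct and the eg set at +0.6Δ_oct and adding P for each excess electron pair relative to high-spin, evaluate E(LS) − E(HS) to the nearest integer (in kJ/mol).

30

Group 8 minus oxidation state +2 gives a d⁶ configuration for Fe²⁺.
In the high-spin limit (t₂g⁴ eg²) the orbital term is -0.4Δ_oct = -123 kJ/mol, with no excess pairing.
Low-spin t₂g⁶ eg⁰ gives -2.4Δ_oct = -737 kJ/mol, but forming 2 extra pairs costs 2P = 644 kJ/mol, so E(LS) = -737 + 644 = -93 kJ/mol.
The difference is -93 − (-123) = 30 kJ/mol, so high-spin lies lower.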